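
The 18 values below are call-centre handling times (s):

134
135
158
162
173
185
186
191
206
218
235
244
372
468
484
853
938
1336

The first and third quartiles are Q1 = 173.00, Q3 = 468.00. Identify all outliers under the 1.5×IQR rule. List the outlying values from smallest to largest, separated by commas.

IQR = Q3 − Q1 = 468.00 − 173.00 = 295.00.
Lower fence = Q1 − 1.5·IQR = 173.00 − 442.50 = -269.50.
Upper fence = Q3 + 1.5·IQR = 468.00 + 442.50 = 910.50.
938 > 910.50 → outlier.
1336 > 910.50 → outlier.
All remaining values lie within [-269.50, 910.50].

938, 1336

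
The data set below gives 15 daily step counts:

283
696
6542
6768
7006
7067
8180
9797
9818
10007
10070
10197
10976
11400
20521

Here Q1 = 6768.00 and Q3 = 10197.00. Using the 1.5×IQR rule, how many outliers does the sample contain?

IQR = 3429.00; fences at 6768.00 − 5143.50 = 1624.50 and 10197.00 + 5143.50 = 15340.50.
Outside the cutoffs: 283, 696, 20521.

3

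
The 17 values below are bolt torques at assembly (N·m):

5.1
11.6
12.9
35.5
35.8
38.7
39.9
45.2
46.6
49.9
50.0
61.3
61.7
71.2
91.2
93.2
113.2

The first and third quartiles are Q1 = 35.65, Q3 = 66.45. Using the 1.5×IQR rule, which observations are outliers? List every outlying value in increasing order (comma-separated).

IQR = Q3 − Q1 = 66.45 − 35.65 = 30.80.
Lower fence = Q1 − 1.5·IQR = 35.65 − 46.20 = -10.55.
Upper fence = Q3 + 1.5·IQR = 66.45 + 46.20 = 112.65.
113.2 > 112.65 → outlier.
All remaining values lie within [-10.55, 112.65].

113.2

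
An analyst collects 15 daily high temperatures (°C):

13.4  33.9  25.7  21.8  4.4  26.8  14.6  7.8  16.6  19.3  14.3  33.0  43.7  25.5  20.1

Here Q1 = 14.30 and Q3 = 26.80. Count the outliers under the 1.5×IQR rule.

0

IQR = 12.50; fences at 14.30 − 18.75 = -4.45 and 26.80 + 18.75 = 45.55.
Every value lies within the cutoffs.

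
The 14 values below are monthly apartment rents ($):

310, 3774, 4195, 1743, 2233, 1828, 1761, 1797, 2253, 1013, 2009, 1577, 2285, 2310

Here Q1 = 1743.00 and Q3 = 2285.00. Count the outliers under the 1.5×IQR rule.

IQR = 542.00; fences at 1743.00 − 813.00 = 930.00 and 2285.00 + 813.00 = 3098.00.
Outside the cutoffs: 310, 3774, 4195.

3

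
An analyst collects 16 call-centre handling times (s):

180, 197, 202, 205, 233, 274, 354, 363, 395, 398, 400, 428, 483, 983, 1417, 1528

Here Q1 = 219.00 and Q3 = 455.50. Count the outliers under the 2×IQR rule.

IQR = 236.50; fences at 219.00 − 473.00 = -254.00 and 455.50 + 473.00 = 928.50.
Outside the cutoffs: 983, 1417, 1528.

3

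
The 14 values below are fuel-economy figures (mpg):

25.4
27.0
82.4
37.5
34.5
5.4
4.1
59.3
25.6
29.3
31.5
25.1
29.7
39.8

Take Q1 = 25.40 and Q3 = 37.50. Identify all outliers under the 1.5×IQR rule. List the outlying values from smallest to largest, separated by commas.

4.1, 5.4, 59.3, 82.4

IQR = Q3 − Q1 = 37.50 − 25.40 = 12.10.
Lower fence = Q1 − 1.5·IQR = 25.40 − 18.15 = 7.25.
Upper fence = Q3 + 1.5·IQR = 37.50 + 18.15 = 55.65.
4.1 < 7.25 → outlier.
5.4 < 7.25 → outlier.
59.3 > 55.65 → outlier.
82.4 > 55.65 → outlier.
All remaining values lie within [7.25, 55.65].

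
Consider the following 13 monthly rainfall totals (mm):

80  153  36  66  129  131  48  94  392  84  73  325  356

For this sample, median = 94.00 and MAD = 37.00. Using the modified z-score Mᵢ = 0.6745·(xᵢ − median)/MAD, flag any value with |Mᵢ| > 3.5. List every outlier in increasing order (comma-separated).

|Mᵢ| > 3.5 ⇔ |xᵢ − 94.00| > 3.5·37.00/0.6745 = 191.99.
So outliers lie outside [-97.99, 285.99].
325: M = 4.21 → outlier.
356: M = 4.78 → outlier.
392: M = 5.43 → outlier.

325, 356, 392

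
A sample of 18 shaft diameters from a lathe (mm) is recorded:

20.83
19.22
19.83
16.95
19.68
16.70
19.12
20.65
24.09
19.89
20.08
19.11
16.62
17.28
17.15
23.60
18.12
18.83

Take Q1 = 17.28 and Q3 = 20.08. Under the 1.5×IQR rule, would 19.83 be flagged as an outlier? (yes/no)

no

IQR = Q3 − Q1 = 20.08 − 17.28 = 2.80.
Lower fence = Q1 − 1.5·IQR = 17.28 − 4.20 = 13.08.
Upper fence = Q3 + 1.5·IQR = 20.08 + 4.20 = 24.28.
19.83 lies within [13.08, 24.28].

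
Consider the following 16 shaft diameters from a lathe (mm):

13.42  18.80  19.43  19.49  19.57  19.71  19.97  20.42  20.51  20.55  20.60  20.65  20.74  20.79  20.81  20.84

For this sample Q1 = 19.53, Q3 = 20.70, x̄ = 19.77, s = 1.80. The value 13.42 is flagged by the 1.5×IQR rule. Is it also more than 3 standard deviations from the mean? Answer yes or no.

z = (13.42 − 19.77) / 1.80 = -3.53.
|z| = 3.53 > 3.

yes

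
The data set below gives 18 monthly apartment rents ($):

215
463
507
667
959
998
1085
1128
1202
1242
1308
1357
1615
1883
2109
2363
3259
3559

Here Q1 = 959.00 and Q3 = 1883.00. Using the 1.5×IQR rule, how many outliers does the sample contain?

IQR = 924.00; fences at 959.00 − 1386.00 = -427.00 and 1883.00 + 1386.00 = 3269.00.
Outside the cutoffs: 3559.

1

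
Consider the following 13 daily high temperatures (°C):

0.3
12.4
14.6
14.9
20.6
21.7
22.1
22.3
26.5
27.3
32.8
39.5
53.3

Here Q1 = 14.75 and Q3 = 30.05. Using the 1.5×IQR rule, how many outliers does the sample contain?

IQR = 15.30; fences at 14.75 − 22.95 = -8.20 and 30.05 + 22.95 = 53.00.
Outside the cutoffs: 53.3.

1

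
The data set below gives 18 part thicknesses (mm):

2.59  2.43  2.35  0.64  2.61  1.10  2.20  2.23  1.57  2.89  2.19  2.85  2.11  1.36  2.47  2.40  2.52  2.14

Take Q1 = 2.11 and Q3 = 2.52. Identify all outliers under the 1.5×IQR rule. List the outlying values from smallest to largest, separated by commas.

0.64, 1.10, 1.36

IQR = Q3 − Q1 = 2.52 − 2.11 = 0.41.
Lower fence = Q1 − 1.5·IQR = 2.11 − 0.615 = 1.495.
Upper fence = Q3 + 1.5·IQR = 2.52 + 0.615 = 3.135.
0.64 < 1.495 → outlier.
1.10 < 1.495 → outlier.
1.36 < 1.495 → outlier.
All remaining values lie within [1.495, 3.135].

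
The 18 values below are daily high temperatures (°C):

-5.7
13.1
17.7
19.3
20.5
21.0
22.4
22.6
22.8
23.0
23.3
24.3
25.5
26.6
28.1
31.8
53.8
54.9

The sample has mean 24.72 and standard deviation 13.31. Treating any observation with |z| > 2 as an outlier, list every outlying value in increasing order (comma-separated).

Cutoffs at x̄ ± 2s: 24.72 ± 2·13.31 = [-1.90, 51.34].
-5.7: z = -2.29, |z| > 2 → outlier.
53.8: z = 2.18, |z| > 2 → outlier.
54.9: z = 2.27, |z| > 2 → outlier.
Every other value lies within [-1.90, 51.34].

-5.7, 53.8, 54.9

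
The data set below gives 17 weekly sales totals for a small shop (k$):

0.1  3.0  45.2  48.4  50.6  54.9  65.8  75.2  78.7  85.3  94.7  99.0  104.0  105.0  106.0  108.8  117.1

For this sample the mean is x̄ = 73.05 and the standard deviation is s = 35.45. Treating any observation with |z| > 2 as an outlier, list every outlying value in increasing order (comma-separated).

0.1

Cutoffs at x̄ ± 2s: 73.05 ± 2·35.45 = [2.15, 143.95].
0.1: z = -2.06, |z| > 2 → outlier.
Every other value lies within [2.15, 143.95].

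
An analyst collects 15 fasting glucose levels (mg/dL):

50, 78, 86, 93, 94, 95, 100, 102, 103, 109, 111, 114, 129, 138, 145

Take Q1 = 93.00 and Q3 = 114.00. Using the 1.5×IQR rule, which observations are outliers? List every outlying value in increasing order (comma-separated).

IQR = Q3 − Q1 = 114.00 − 93.00 = 21.00.
Lower fence = Q1 − 1.5·IQR = 93.00 − 31.50 = 61.50.
Upper fence = Q3 + 1.5·IQR = 114.00 + 31.50 = 145.50.
50 < 61.50 → outlier.
All remaining values lie within [61.50, 145.50].

50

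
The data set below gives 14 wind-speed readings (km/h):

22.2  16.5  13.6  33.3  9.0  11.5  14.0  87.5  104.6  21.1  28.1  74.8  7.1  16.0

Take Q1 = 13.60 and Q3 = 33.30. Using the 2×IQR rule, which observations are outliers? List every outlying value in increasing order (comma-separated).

74.8, 87.5, 104.6

IQR = Q3 − Q1 = 33.30 − 13.60 = 19.70.
Lower fence = Q1 − 2·IQR = 13.60 − 39.40 = -25.80.
Upper fence = Q3 + 2·IQR = 33.30 + 39.40 = 72.70.
74.8 > 72.70 → outlier.
87.5 > 72.70 → outlier.
104.6 > 72.70 → outlier.
All remaining values lie within [-25.80, 72.70].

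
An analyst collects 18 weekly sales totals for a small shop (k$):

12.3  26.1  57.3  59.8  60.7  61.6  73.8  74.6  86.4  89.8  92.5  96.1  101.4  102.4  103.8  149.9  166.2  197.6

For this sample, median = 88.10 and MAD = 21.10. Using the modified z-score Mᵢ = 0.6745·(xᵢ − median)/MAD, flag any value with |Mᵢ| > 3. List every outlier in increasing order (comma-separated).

197.6

|Mᵢ| > 3 ⇔ |xᵢ − 88.10| > 3·21.10/0.6745 = 93.85.
So outliers lie outside [-5.75, 181.95].
197.6: M = 3.50 → outlier.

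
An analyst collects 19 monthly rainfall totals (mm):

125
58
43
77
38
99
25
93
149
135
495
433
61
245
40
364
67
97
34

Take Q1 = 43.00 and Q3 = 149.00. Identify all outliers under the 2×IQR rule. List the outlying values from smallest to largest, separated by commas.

364, 433, 495

IQR = Q3 − Q1 = 149.00 − 43.00 = 106.00.
Lower fence = Q1 − 2·IQR = 43.00 − 212.00 = -169.00.
Upper fence = Q3 + 2·IQR = 149.00 + 212.00 = 361.00.
364 > 361.00 → outlier.
433 > 361.00 → outlier.
495 > 361.00 → outlier.
All remaining values lie within [-169.00, 361.00].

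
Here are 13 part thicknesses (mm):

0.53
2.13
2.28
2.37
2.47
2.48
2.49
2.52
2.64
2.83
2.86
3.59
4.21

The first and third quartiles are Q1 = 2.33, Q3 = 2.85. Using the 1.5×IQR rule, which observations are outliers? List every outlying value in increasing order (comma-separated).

0.53, 4.21

IQR = Q3 − Q1 = 2.85 − 2.33 = 0.52.
Lower fence = Q1 − 1.5·IQR = 2.33 − 0.78 = 1.55.
Upper fence = Q3 + 1.5·IQR = 2.85 + 0.78 = 3.63.
0.53 < 1.55 → outlier.
4.21 > 3.63 → outlier.
All remaining values lie within [1.55, 3.63].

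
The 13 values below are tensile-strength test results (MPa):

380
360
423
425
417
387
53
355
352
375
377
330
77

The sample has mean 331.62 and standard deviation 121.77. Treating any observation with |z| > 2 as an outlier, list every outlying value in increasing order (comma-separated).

53, 77

Cutoffs at x̄ ± 2s: 331.62 ± 2·121.77 = [88.08, 575.16].
53: z = -2.29, |z| > 2 → outlier.
77: z = -2.09, |z| > 2 → outlier.
Every other value lies within [88.08, 575.16].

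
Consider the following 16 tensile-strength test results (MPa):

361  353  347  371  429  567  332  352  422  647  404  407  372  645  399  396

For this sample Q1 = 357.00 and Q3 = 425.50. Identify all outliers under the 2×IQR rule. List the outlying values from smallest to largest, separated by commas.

IQR = Q3 − Q1 = 425.50 − 357.00 = 68.50.
Lower fence = Q1 − 2·IQR = 357.00 − 137.00 = 220.00.
Upper fence = Q3 + 2·IQR = 425.50 + 137.00 = 562.50.
567 > 562.50 → outlier.
645 > 562.50 → outlier.
647 > 562.50 → outlier.
All remaining values lie within [220.00, 562.50].

567, 645, 647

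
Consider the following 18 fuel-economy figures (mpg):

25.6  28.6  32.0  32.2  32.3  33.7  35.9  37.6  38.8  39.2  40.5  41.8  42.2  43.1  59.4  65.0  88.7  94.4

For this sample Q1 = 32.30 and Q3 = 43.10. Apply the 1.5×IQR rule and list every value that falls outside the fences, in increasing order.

IQR = Q3 − Q1 = 43.10 − 32.30 = 10.80.
Lower fence = Q1 − 1.5·IQR = 32.30 − 16.20 = 16.10.
Upper fence = Q3 + 1.5·IQR = 43.10 + 16.20 = 59.30.
59.4 > 59.30 → outlier.
65.0 > 59.30 → outlier.
88.7 > 59.30 → outlier.
94.4 > 59.30 → outlier.
All remaining values lie within [16.10, 59.30].

59.4, 65.0, 88.7, 94.4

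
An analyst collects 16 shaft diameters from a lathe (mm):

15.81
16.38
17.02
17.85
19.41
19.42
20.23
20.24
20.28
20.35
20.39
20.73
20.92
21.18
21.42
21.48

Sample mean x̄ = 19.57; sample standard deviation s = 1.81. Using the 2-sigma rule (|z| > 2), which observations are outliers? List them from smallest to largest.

Cutoffs at x̄ ± 2s: 19.57 ± 2·1.81 = [15.95, 23.19].
15.81: z = -2.08, |z| > 2 → outlier.
Every other value lies within [15.95, 23.19].

15.81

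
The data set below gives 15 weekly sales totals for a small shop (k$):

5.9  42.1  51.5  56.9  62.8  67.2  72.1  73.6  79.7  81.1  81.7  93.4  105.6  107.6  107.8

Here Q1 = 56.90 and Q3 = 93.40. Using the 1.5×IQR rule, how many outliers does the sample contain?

IQR = 36.50; fences at 56.90 − 54.75 = 2.15 and 93.40 + 54.75 = 148.15.
Every value lies within the cutoffs.

0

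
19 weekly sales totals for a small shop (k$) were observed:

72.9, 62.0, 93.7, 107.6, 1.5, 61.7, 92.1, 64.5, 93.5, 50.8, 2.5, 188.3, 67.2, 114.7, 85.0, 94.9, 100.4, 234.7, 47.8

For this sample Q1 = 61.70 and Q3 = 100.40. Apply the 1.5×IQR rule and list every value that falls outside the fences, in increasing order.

1.5, 2.5, 188.3, 234.7

IQR = Q3 − Q1 = 100.40 − 61.70 = 38.70.
Lower fence = Q1 − 1.5·IQR = 61.70 − 58.05 = 3.65.
Upper fence = Q3 + 1.5·IQR = 100.40 + 58.05 = 158.45.
1.5 < 3.65 → outlier.
2.5 < 3.65 → outlier.
188.3 > 158.45 → outlier.
234.7 > 158.45 → outlier.
All remaining values lie within [3.65, 158.45].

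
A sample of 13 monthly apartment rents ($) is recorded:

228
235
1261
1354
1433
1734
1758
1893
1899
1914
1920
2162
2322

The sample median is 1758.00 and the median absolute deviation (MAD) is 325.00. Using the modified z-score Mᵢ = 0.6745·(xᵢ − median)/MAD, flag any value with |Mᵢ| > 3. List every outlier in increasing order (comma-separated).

|Mᵢ| > 3 ⇔ |xᵢ − 1758.00| > 3·325.00/0.6745 = 1445.52.
So outliers lie outside [312.48, 3203.52].
228: M = -3.18 → outlier.
235: M = -3.16 → outlier.

228, 235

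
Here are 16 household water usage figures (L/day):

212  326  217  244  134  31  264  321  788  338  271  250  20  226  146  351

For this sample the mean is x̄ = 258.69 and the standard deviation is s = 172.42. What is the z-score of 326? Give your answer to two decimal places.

z = (326 − 258.69) / 172.42 = 0.39.

0.39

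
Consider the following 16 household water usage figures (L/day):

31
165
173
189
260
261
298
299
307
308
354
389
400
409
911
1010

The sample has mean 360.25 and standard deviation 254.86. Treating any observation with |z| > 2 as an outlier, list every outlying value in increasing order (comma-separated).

911, 1010

Cutoffs at x̄ ± 2s: 360.25 ± 2·254.86 = [-149.47, 869.97].
911: z = 2.16, |z| > 2 → outlier.
1010: z = 2.55, |z| > 2 → outlier.
Every other value lies within [-149.47, 869.97].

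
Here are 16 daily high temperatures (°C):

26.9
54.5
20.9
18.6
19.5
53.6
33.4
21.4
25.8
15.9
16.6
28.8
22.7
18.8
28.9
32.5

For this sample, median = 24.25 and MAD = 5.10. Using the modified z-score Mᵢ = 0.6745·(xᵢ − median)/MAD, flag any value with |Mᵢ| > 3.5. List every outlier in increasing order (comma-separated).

53.6, 54.5

|Mᵢ| > 3.5 ⇔ |xᵢ − 24.25| > 3.5·5.10/0.6745 = 26.46.
So outliers lie outside [-2.21, 50.71].
53.6: M = 3.88 → outlier.
54.5: M = 4.00 → outlier.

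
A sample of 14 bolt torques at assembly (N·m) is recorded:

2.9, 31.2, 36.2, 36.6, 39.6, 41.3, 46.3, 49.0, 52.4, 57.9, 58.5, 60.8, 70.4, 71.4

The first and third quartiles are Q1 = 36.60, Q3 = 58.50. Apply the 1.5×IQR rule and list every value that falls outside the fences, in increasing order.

IQR = Q3 − Q1 = 58.50 − 36.60 = 21.90.
Lower fence = Q1 − 1.5·IQR = 36.60 − 32.85 = 3.75.
Upper fence = Q3 + 1.5·IQR = 58.50 + 32.85 = 91.35.
2.9 < 3.75 → outlier.
All remaining values lie within [3.75, 91.35].

2.9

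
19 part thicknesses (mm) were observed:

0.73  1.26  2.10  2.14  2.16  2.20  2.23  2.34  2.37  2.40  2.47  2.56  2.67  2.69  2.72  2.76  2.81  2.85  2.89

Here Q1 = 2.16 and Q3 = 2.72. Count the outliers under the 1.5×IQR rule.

IQR = 0.56; fences at 2.16 − 0.84 = 1.32 and 2.72 + 0.84 = 3.56.
Outside the cutoffs: 0.73, 1.26.

2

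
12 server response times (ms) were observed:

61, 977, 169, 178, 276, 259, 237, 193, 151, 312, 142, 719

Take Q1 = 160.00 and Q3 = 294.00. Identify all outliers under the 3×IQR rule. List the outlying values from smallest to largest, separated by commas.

IQR = Q3 − Q1 = 294.00 − 160.00 = 134.00.
Lower fence = Q1 − 3·IQR = 160.00 − 402.00 = -242.00.
Upper fence = Q3 + 3·IQR = 294.00 + 402.00 = 696.00.
719 > 696.00 → outlier.
977 > 696.00 → outlier.
All remaining values lie within [-242.00, 696.00].

719, 977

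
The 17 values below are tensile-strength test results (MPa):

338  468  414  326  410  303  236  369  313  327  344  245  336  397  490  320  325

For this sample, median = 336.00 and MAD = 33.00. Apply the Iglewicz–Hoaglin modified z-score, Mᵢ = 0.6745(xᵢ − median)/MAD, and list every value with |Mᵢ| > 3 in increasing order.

|Mᵢ| > 3 ⇔ |xᵢ − 336.00| > 3·33.00/0.6745 = 146.78.
So outliers lie outside [189.22, 482.78].
490: M = 3.15 → outlier.

490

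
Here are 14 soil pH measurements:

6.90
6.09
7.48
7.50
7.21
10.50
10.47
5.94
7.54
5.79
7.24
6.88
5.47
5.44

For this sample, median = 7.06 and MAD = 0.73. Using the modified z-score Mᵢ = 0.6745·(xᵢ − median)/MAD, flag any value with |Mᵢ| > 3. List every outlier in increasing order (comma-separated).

|Mᵢ| > 3 ⇔ |xᵢ − 7.06| > 3·0.73/0.6745 = 3.25.
So outliers lie outside [3.81, 10.31].
10.47: M = 3.15 → outlier.
10.50: M = 3.18 → outlier.

10.47, 10.50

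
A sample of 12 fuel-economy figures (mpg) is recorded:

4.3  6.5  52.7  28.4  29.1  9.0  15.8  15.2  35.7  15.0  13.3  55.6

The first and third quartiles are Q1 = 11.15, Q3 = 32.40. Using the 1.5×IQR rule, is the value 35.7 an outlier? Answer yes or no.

IQR = Q3 − Q1 = 32.40 − 11.15 = 21.25.
Lower fence = Q1 − 1.5·IQR = 11.15 − 31.875 = -20.725.
Upper fence = Q3 + 1.5·IQR = 32.40 + 31.875 = 64.275.
35.7 lies within [-20.725, 64.275].

no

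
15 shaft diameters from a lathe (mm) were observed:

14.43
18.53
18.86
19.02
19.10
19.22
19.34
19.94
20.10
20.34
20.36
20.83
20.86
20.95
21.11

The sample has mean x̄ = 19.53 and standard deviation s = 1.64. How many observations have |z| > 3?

Cutoffs: x̄ ± 3s = [14.61, 24.45].
Outside the cutoffs: 14.43.

1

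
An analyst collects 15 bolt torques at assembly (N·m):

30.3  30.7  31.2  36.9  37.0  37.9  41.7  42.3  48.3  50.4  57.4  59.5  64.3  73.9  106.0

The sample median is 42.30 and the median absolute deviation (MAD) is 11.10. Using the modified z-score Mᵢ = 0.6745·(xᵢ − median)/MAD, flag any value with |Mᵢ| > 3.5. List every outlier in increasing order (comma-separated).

106.0

|Mᵢ| > 3.5 ⇔ |xᵢ − 42.30| > 3.5·11.10/0.6745 = 57.60.
So outliers lie outside [-15.30, 99.90].
106.0: M = 3.87 → outlier.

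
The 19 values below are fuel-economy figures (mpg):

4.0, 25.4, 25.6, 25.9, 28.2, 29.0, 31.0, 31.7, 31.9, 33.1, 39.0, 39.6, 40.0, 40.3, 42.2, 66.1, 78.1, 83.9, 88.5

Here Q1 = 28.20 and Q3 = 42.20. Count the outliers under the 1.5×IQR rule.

5

IQR = 14.00; fences at 28.20 − 21.00 = 7.20 and 42.20 + 21.00 = 63.20.
Outside the cutoffs: 4.0, 66.1, 78.1, 83.9, 88.5.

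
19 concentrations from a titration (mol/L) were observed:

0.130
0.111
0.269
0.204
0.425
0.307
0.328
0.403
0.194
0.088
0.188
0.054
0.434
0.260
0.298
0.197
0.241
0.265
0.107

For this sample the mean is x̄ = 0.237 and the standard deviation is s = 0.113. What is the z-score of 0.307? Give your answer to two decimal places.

z = (0.307 − 0.237) / 0.113 = 0.62.

0.62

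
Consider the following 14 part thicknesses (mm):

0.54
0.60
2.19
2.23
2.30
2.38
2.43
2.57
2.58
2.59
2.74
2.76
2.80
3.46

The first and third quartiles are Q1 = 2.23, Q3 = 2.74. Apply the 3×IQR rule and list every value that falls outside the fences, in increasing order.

IQR = Q3 − Q1 = 2.74 − 2.23 = 0.51.
Lower fence = Q1 − 3·IQR = 2.23 − 1.53 = 0.70.
Upper fence = Q3 + 3·IQR = 2.74 + 1.53 = 4.27.
0.54 < 0.70 → outlier.
0.60 < 0.70 → outlier.
All remaining values lie within [0.70, 4.27].

0.54, 0.60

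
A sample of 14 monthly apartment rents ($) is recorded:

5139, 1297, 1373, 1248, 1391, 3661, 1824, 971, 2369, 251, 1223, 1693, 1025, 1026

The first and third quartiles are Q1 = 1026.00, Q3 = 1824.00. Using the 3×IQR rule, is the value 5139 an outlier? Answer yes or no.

IQR = Q3 − Q1 = 1824.00 − 1026.00 = 798.00.
Lower fence = Q1 − 3·IQR = 1026.00 − 2394.00 = -1368.00.
Upper fence = Q3 + 3·IQR = 1824.00 + 2394.00 = 4218.00.
5139 lies above the upper fence.

yes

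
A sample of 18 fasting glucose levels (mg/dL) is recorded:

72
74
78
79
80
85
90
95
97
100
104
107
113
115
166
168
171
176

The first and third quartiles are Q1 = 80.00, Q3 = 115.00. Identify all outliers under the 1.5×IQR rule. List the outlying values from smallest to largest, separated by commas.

IQR = Q3 − Q1 = 115.00 − 80.00 = 35.00.
Lower fence = Q1 − 1.5·IQR = 80.00 − 52.50 = 27.50.
Upper fence = Q3 + 1.5·IQR = 115.00 + 52.50 = 167.50.
168 > 167.50 → outlier.
171 > 167.50 → outlier.
176 > 167.50 → outlier.
All remaining values lie within [27.50, 167.50].

168, 171, 176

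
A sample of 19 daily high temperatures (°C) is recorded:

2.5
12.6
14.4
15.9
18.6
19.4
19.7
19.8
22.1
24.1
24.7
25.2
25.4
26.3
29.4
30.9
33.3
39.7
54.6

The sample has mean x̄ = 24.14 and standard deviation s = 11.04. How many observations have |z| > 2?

Cutoffs: x̄ ± 2s = [2.06, 46.22].
Outside the cutoffs: 54.6.

1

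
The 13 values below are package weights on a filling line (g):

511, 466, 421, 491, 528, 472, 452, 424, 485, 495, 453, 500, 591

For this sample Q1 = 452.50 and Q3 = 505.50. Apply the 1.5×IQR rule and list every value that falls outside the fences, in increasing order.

IQR = Q3 − Q1 = 505.50 − 452.50 = 53.00.
Lower fence = Q1 − 1.5·IQR = 452.50 − 79.50 = 373.00.
Upper fence = Q3 + 1.5·IQR = 505.50 + 79.50 = 585.00.
591 > 585.00 → outlier.
All remaining values lie within [373.00, 585.00].

591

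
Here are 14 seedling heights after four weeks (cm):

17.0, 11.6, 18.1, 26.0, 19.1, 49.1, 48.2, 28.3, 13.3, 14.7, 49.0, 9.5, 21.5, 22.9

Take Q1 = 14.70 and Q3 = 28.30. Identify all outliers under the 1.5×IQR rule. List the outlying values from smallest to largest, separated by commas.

IQR = Q3 − Q1 = 28.30 − 14.70 = 13.60.
Lower fence = Q1 − 1.5·IQR = 14.70 − 20.40 = -5.70.
Upper fence = Q3 + 1.5·IQR = 28.30 + 20.40 = 48.70.
49.0 > 48.70 → outlier.
49.1 > 48.70 → outlier.
All remaining values lie within [-5.70, 48.70].

49.0, 49.1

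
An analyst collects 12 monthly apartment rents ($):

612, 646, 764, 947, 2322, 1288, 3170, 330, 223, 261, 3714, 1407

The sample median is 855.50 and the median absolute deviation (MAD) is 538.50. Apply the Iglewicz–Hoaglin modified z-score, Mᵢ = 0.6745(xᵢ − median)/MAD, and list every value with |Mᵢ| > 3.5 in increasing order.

3714

|Mᵢ| > 3.5 ⇔ |xᵢ − 855.50| > 3.5·538.50/0.6745 = 2794.29.
So outliers lie outside [-1938.79, 3649.79].
3714: M = 3.58 → outlier.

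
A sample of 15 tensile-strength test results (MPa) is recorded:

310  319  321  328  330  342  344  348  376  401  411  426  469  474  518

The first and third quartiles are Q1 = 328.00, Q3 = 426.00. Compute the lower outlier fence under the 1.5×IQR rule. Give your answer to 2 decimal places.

181.00

IQR = Q3 − Q1 = 426.00 − 328.00 = 98.00.
Lower fence = Q1 − 1.5·IQR = 328.00 − 147.00 = 181.00.
Upper fence = Q3 + 1.5·IQR = 426.00 + 147.00 = 573.00.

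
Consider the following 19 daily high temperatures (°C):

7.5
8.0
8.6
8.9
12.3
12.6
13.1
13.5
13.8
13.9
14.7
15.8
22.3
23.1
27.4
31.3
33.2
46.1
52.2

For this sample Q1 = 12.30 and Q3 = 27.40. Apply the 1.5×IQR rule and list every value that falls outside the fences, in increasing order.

IQR = Q3 − Q1 = 27.40 − 12.30 = 15.10.
Lower fence = Q1 − 1.5·IQR = 12.30 − 22.65 = -10.35.
Upper fence = Q3 + 1.5·IQR = 27.40 + 22.65 = 50.05.
52.2 > 50.05 → outlier.
All remaining values lie within [-10.35, 50.05].

52.2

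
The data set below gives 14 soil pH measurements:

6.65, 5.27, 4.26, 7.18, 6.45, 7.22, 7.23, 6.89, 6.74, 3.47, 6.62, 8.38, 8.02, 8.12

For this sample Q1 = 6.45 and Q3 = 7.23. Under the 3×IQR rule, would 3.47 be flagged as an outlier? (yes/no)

IQR = Q3 − Q1 = 7.23 − 6.45 = 0.78.
Lower fence = Q1 − 3·IQR = 6.45 − 2.34 = 4.11.
Upper fence = Q3 + 3·IQR = 7.23 + 2.34 = 9.57.
3.47 lies below the lower fence.

yes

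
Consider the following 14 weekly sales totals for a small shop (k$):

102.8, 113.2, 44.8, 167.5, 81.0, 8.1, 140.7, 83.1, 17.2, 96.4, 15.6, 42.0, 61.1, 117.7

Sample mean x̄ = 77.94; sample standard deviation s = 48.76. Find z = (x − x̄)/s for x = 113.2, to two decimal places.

z = (113.2 − 77.94) / 48.76 = 0.72.

0.72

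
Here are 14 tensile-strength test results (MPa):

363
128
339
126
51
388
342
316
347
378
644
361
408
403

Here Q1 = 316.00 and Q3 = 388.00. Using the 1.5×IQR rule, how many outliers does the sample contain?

4

IQR = 72.00; fences at 316.00 − 108.00 = 208.00 and 388.00 + 108.00 = 496.00.
Outside the cutoffs: 51, 126, 128, 644.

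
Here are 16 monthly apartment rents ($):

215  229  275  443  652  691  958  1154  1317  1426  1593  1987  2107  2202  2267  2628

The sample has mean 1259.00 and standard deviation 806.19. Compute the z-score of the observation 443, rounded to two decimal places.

-1.01

z = (443 − 1259.00) / 806.19 = -1.01.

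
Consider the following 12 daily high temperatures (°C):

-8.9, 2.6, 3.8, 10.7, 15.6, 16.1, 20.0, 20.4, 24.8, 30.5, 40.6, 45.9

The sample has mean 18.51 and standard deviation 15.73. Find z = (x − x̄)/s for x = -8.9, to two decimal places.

-1.74

z = (-8.9 − 18.51) / 15.73 = -1.74.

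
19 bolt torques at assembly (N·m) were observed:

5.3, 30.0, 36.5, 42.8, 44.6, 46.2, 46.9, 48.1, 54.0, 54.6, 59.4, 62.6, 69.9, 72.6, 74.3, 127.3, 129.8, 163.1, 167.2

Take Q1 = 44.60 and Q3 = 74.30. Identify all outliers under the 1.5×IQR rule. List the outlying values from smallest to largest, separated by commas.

IQR = Q3 − Q1 = 74.30 − 44.60 = 29.70.
Lower fence = Q1 − 1.5·IQR = 44.60 − 44.55 = 0.05.
Upper fence = Q3 + 1.5·IQR = 74.30 + 44.55 = 118.85.
127.3 > 118.85 → outlier.
129.8 > 118.85 → outlier.
163.1 > 118.85 → outlier.
167.2 > 118.85 → outlier.
All remaining values lie within [0.05, 118.85].

127.3, 129.8, 163.1, 167.2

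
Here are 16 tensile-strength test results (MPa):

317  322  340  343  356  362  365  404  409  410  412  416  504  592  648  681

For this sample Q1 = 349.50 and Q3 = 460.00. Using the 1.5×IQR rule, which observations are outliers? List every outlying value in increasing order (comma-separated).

648, 681

IQR = Q3 − Q1 = 460.00 − 349.50 = 110.50.
Lower fence = Q1 − 1.5·IQR = 349.50 − 165.75 = 183.75.
Upper fence = Q3 + 1.5·IQR = 460.00 + 165.75 = 625.75.
648 > 625.75 → outlier.
681 > 625.75 → outlier.
All remaining values lie within [183.75, 625.75].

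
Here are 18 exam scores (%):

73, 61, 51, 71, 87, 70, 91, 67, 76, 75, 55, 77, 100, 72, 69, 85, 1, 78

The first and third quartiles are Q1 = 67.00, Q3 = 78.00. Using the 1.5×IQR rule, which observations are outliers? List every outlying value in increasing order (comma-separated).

IQR = Q3 − Q1 = 78.00 − 67.00 = 11.00.
Lower fence = Q1 − 1.5·IQR = 67.00 − 16.50 = 50.50.
Upper fence = Q3 + 1.5·IQR = 78.00 + 16.50 = 94.50.
1 < 50.50 → outlier.
100 > 94.50 → outlier.
All remaining values lie within [50.50, 94.50].

1, 100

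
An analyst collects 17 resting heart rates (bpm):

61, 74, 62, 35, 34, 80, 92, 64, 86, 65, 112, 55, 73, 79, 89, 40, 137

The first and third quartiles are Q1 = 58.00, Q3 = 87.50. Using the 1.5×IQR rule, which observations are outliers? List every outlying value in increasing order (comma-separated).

137

IQR = Q3 − Q1 = 87.50 − 58.00 = 29.50.
Lower fence = Q1 − 1.5·IQR = 58.00 − 44.25 = 13.75.
Upper fence = Q3 + 1.5·IQR = 87.50 + 44.25 = 131.75.
137 > 131.75 → outlier.
All remaining values lie within [13.75, 131.75].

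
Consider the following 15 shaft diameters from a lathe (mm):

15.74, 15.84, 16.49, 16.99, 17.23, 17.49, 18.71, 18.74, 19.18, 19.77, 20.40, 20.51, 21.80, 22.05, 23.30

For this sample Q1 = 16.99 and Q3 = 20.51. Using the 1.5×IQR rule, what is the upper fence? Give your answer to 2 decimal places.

25.79

IQR = Q3 − Q1 = 20.51 − 16.99 = 3.52.
Lower fence = Q1 − 1.5·IQR = 16.99 − 5.28 = 11.71.
Upper fence = Q3 + 1.5·IQR = 20.51 + 5.28 = 25.79.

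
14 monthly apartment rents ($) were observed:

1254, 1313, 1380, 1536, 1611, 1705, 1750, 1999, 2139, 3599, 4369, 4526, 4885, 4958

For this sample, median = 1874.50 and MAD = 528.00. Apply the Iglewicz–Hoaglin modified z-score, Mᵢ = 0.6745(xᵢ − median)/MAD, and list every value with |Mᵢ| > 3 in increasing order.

|Mᵢ| > 3 ⇔ |xᵢ − 1874.50| > 3·528.00/0.6745 = 2348.41.
So outliers lie outside [-473.91, 4222.91].
4369: M = 3.19 → outlier.
4526: M = 3.39 → outlier.
4885: M = 3.85 → outlier.
4958: M = 3.94 → outlier.

4369, 4526, 4885, 4958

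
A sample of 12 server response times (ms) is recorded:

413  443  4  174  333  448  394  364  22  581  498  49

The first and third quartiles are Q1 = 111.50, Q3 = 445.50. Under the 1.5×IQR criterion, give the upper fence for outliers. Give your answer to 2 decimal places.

946.50

IQR = Q3 − Q1 = 445.50 − 111.50 = 334.00.
Lower fence = Q1 − 1.5·IQR = 111.50 − 501.00 = -389.50.
Upper fence = Q3 + 1.5·IQR = 445.50 + 501.00 = 946.50.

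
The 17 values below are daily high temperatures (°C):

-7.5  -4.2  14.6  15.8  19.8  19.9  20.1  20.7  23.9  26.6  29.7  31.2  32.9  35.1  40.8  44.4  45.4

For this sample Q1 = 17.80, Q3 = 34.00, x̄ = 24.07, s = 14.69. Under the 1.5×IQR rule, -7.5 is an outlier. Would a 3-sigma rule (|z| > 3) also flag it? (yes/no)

no

z = (-7.5 − 24.07) / 14.69 = -2.15.
|z| = 2.15 ≤ 3.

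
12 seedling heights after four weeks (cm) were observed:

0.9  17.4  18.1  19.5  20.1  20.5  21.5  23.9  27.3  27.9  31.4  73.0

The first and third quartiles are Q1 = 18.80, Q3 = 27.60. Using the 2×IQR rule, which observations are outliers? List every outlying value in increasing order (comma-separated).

0.9, 73.0

IQR = Q3 − Q1 = 27.60 − 18.80 = 8.80.
Lower fence = Q1 − 2·IQR = 18.80 − 17.60 = 1.20.
Upper fence = Q3 + 2·IQR = 27.60 + 17.60 = 45.20.
0.9 < 1.20 → outlier.
73.0 > 45.20 → outlier.
All remaining values lie within [1.20, 45.20].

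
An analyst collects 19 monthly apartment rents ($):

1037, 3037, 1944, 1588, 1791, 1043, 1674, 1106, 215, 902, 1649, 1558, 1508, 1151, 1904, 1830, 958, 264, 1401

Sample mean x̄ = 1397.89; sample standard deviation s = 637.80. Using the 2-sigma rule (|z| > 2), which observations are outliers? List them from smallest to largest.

3037

Cutoffs at x̄ ± 2s: 1397.89 ± 2·637.80 = [122.29, 2673.49].
3037: z = 2.57, |z| > 2 → outlier.
Every other value lies within [122.29, 2673.49].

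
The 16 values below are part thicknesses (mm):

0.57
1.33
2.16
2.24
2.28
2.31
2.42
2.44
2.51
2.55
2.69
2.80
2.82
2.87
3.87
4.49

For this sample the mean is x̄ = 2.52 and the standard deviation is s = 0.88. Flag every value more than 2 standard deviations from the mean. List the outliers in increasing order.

0.57, 4.49

Cutoffs at x̄ ± 2s: 2.52 ± 2·0.88 = [0.76, 4.28].
0.57: z = -2.22, |z| > 2 → outlier.
4.49: z = 2.24, |z| > 2 → outlier.
Every other value lies within [0.76, 4.28].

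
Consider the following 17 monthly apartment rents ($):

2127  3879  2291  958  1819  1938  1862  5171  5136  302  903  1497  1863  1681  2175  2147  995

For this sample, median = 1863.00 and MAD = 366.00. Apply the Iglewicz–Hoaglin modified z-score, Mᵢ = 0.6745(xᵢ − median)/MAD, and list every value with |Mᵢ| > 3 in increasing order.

3879, 5136, 5171

|Mᵢ| > 3 ⇔ |xᵢ − 1863.00| > 3·366.00/0.6745 = 1627.87.
So outliers lie outside [235.13, 3490.87].
3879: M = 3.72 → outlier.
5136: M = 6.03 → outlier.
5171: M = 6.10 → outlier.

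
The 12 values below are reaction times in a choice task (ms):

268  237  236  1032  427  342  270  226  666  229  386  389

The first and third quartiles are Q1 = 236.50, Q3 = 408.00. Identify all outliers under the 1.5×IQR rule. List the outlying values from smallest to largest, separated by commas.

IQR = Q3 − Q1 = 408.00 − 236.50 = 171.50.
Lower fence = Q1 − 1.5·IQR = 236.50 − 257.25 = -20.75.
Upper fence = Q3 + 1.5·IQR = 408.00 + 257.25 = 665.25.
666 > 665.25 → outlier.
1032 > 665.25 → outlier.
All remaining values lie within [-20.75, 665.25].

666, 1032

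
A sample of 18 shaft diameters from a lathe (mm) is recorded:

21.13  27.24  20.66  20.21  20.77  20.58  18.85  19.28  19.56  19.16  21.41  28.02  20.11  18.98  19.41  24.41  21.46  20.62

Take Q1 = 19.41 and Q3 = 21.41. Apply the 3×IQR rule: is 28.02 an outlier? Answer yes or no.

yes

IQR = Q3 − Q1 = 21.41 − 19.41 = 2.00.
Lower fence = Q1 − 3·IQR = 19.41 − 6.00 = 13.41.
Upper fence = Q3 + 3·IQR = 21.41 + 6.00 = 27.41.
28.02 lies above the upper fence.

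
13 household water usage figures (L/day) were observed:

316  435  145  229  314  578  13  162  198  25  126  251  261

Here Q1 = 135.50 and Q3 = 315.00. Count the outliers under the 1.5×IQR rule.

IQR = 179.50; fences at 135.50 − 269.25 = -133.75 and 315.00 + 269.25 = 584.25.
Every value lies within the cutoffs.

0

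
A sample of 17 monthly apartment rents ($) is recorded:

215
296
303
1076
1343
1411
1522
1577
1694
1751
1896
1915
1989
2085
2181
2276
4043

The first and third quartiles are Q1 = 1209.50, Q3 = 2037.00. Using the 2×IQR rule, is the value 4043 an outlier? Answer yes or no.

yes

IQR = Q3 − Q1 = 2037.00 − 1209.50 = 827.50.
Lower fence = Q1 − 2·IQR = 1209.50 − 1655.00 = -445.50.
Upper fence = Q3 + 2·IQR = 2037.00 + 1655.00 = 3692.00.
4043 lies above the upper fence.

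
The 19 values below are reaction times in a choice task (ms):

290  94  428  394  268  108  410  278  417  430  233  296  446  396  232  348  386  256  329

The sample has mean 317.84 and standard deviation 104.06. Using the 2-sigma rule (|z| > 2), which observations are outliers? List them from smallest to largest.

94, 108

Cutoffs at x̄ ± 2s: 317.84 ± 2·104.06 = [109.72, 525.96].
94: z = -2.15, |z| > 2 → outlier.
108: z = -2.02, |z| > 2 → outlier.
Every other value lies within [109.72, 525.96].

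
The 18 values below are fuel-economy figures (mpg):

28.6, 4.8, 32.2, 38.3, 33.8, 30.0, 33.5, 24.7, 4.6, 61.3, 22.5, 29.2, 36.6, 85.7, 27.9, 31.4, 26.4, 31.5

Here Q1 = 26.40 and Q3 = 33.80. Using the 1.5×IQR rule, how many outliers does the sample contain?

IQR = 7.40; fences at 26.40 − 11.10 = 15.30 and 33.80 + 11.10 = 44.90.
Outside the cutoffs: 4.6, 4.8, 61.3, 85.7.

4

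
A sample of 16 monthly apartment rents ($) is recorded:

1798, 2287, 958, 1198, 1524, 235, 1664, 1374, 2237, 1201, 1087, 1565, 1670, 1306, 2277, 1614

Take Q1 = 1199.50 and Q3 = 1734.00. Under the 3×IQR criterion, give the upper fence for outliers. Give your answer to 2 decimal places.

IQR = Q3 − Q1 = 1734.00 − 1199.50 = 534.50.
Lower fence = Q1 − 3·IQR = 1199.50 − 1603.50 = -404.00.
Upper fence = Q3 + 3·IQR = 1734.00 + 1603.50 = 3337.50.

3337.50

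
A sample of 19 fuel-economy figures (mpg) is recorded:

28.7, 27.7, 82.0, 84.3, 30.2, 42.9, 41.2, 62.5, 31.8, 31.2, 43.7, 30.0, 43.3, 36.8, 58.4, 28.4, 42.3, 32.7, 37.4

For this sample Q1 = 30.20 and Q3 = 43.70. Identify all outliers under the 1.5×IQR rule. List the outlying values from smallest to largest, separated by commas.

82.0, 84.3

IQR = Q3 − Q1 = 43.70 − 30.20 = 13.50.
Lower fence = Q1 − 1.5·IQR = 30.20 − 20.25 = 9.95.
Upper fence = Q3 + 1.5·IQR = 43.70 + 20.25 = 63.95.
82.0 > 63.95 → outlier.
84.3 > 63.95 → outlier.
All remaining values lie within [9.95, 63.95].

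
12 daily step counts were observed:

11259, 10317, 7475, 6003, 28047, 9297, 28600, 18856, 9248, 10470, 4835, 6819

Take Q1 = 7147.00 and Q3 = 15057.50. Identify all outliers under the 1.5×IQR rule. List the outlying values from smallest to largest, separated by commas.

28047, 28600

IQR = Q3 − Q1 = 15057.50 − 7147.00 = 7910.50.
Lower fence = Q1 − 1.5·IQR = 7147.00 − 11865.75 = -4718.75.
Upper fence = Q3 + 1.5·IQR = 15057.50 + 11865.75 = 26923.25.
28047 > 26923.25 → outlier.
28600 > 26923.25 → outlier.
All remaining values lie within [-4718.75, 26923.25].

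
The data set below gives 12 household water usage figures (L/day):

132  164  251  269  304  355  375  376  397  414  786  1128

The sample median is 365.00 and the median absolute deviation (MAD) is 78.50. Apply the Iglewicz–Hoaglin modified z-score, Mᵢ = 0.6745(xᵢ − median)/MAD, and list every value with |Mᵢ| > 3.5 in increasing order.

786, 1128

|Mᵢ| > 3.5 ⇔ |xᵢ − 365.00| > 3.5·78.50/0.6745 = 407.34.
So outliers lie outside [-42.34, 772.34].
786: M = 3.62 → outlier.
1128: M = 6.56 → outlier.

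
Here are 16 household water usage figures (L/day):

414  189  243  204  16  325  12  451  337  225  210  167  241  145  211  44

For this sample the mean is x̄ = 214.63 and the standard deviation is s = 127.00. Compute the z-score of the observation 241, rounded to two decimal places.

z = (241 − 214.63) / 127.00 = 0.21.

0.21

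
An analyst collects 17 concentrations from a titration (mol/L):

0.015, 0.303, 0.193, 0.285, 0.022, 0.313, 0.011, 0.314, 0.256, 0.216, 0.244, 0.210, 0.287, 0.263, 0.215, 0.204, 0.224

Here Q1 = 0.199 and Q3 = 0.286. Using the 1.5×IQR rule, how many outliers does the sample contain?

IQR = 0.087; fences at 0.199 − 0.1305 = 0.0685 and 0.286 + 0.1305 = 0.4165.
Outside the cutoffs: 0.011, 0.015, 0.022.

3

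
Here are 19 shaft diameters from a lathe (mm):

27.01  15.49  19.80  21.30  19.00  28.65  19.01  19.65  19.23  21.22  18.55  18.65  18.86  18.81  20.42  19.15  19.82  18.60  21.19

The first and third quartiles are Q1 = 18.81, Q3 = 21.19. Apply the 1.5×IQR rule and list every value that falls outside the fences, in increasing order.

27.01, 28.65

IQR = Q3 − Q1 = 21.19 − 18.81 = 2.38.
Lower fence = Q1 − 1.5·IQR = 18.81 − 3.57 = 15.24.
Upper fence = Q3 + 1.5·IQR = 21.19 + 3.57 = 24.76.
27.01 > 24.76 → outlier.
28.65 > 24.76 → outlier.
All remaining values lie within [15.24, 24.76].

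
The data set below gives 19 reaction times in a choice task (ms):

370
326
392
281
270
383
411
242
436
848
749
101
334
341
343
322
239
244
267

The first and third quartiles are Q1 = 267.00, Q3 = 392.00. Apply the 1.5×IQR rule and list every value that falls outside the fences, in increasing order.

IQR = Q3 − Q1 = 392.00 − 267.00 = 125.00.
Lower fence = Q1 − 1.5·IQR = 267.00 − 187.50 = 79.50.
Upper fence = Q3 + 1.5·IQR = 392.00 + 187.50 = 579.50.
749 > 579.50 → outlier.
848 > 579.50 → outlier.
All remaining values lie within [79.50, 579.50].

749, 848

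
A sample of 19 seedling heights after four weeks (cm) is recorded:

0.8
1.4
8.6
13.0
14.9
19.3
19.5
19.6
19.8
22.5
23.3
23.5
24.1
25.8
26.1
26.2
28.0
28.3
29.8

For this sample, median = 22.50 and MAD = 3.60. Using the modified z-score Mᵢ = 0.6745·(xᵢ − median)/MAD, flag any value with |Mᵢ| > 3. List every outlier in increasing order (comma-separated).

0.8, 1.4

|Mᵢ| > 3 ⇔ |xᵢ − 22.50| > 3·3.60/0.6745 = 16.01.
So outliers lie outside [6.49, 38.51].
0.8: M = -4.07 → outlier.
1.4: M = -3.95 → outlier.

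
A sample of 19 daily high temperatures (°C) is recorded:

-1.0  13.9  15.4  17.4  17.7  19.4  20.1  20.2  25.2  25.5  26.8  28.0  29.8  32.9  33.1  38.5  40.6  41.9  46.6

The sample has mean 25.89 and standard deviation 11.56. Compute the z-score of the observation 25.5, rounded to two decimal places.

-0.03

z = (25.5 − 25.89) / 11.56 = -0.03.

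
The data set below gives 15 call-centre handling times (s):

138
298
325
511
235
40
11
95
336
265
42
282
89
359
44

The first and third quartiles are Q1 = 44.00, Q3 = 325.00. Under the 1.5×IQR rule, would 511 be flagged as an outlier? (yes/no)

IQR = Q3 − Q1 = 325.00 − 44.00 = 281.00.
Lower fence = Q1 − 1.5·IQR = 44.00 − 421.50 = -377.50.
Upper fence = Q3 + 1.5·IQR = 325.00 + 421.50 = 746.50.
511 lies within [-377.50, 746.50].

no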